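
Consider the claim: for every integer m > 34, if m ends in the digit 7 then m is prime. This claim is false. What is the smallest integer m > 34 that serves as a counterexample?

For m = 37, 47 the conclusion holds.
m = 57: 57 ends in 7; 57 = 3 × 19, composite.

m = 57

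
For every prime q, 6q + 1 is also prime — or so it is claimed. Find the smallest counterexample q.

We need the least prime q for which 6q + 1 is not prime.
q = 2: 6q + 1 = 13, prime.
q = 3: 6q + 1 = 19, prime.
q = 5: 6q + 1 = 31, prime.
q = 7: 6q + 1 = 43, prime.
q = 11: 6q + 1 = 67, prime.
q = 13: 6q + 1 = 79, prime.
q = 17: 6q + 1 = 103, prime.
q = 19: 6q + 1 = 115 = 5 × 23, not prime.

q = 19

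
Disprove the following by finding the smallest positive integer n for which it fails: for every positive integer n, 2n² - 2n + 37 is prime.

n = 1: 2n² - 2n + 37 = 37, prime.
n = 2: 2n² - 2n + 37 = 41, prime.
n = 3: 2n² - 2n + 37 = 49 = 7 × 7, composite.
Thus n = 3 disproves the claim, and no smaller n works.

n = 3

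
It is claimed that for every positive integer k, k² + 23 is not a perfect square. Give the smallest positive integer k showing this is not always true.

k = 11

We need the least positive integer k for which k² + 23 is a perfect square.
For k = 1, 2, 3, 4, 5, 6, 7, 8, 9, 10 the conclusion holds.
k = 11: 11² + 23 = 144 = 12², a perfect square.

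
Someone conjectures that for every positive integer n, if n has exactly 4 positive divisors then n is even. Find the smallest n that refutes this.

We need the least positive integer n for which n has exactly 4 positive divisors but n is odd.
The first 4 eligible values, up to n = 14, all satisfy the conclusion.
n = 15: divisors of 15: 1, 3, 5, 15; 15 is odd.
Thus n = 15 disproves the claim, and no smaller n works.

n = 15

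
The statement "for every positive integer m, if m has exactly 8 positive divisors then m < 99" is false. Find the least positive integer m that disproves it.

m = 102

We need the least positive integer m for which m has exactly 8 positive divisors but the claim fails.
For m = 24, 30, 40, 42, 54, 56, 66, 70, 78, 88 the conclusion holds.
m = 102: τ(102) = 8; 102 ≥ 99.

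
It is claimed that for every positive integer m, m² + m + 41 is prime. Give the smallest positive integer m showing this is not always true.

For m = 1, 2, 3, 4, …, 37, 38, 39 the conclusion holds.
m = 40: m² + m + 41 = 1681 = 41 × 41, composite.
So m = 40 is the smallest counterexample.

m = 40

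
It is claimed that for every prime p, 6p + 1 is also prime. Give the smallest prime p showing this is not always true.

Check each prime p in order until 6p + 1 is not prime.
p = 2: 6p + 1 = 13, prime.
p = 3: 6p + 1 = 19, prime.
p = 5: 6p + 1 = 31, prime.
p = 7: 6p + 1 = 43, prime.
p = 11: 6p + 1 = 67, prime.
p = 13: 6p + 1 = 79, prime.
p = 17: 6p + 1 = 103, prime.
p = 19: 6p + 1 = 115 = 5 × 23, not prime.
So p = 19 is the smallest counterexample.

p = 19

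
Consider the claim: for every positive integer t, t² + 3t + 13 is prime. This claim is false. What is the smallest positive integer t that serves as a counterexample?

t = 9

Check each positive integer t in order until t² + 3t + 13 is not prime.
For t = 1, 2, 3, 4, 5, 6, 7, 8 the conclusion holds.
t = 9: t² + 3t + 13 = 121 = 11 × 11, composite.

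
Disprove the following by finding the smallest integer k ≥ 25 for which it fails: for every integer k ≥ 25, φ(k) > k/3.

k = 30

We need the least integer k ≥ 25 for which the claim fails.
k = 25: φ(25) = 20 and 25/3 = 25/3, so φ(25) > 25/3.
k = 26: φ(26) = 12 and 26/3 = 26/3, so φ(26) > 26/3.
k = 27: φ(27) = 18 and 27/3 = 9, so φ(27) > 27/3.
k = 28: φ(28) = 12 and 28/3 = 28/3, so φ(28) > 28/3.
k = 29: φ(29) = 28 and 29/3 = 29/3, so φ(29) > 29/3.
k = 30: φ(30) = 8 and 30/3 = 10, so φ(30) ≤ 30/3.
Thus k = 30 disproves the claim, and no smaller k works.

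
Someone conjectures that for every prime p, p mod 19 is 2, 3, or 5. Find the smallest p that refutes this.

p = 7

We need the least prime p for which the claim fails.
For p = 2, 3, 5 the conclusion holds.
p = 7: 7 mod 19 = 7 — not in {2, 3, 5}.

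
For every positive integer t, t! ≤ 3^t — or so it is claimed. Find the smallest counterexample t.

The first 6 eligible values, up to t = 6, all satisfy the conclusion.
t = 7: t! = 5040 and 3^t = 2187, so 5040 > 2187.
So t = 7 is the smallest counterexample.

t = 7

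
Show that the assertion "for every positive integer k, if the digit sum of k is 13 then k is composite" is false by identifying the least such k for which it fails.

k = 67

For k = 49, 58 the conclusion holds.
k = 67: digit sum 13; 67 is prime, not composite.
Thus k = 67 disproves the claim, and no smaller k works.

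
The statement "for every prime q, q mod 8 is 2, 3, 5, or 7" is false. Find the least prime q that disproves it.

q = 2: 2 mod 8 = 2.
q = 3: 3 mod 8 = 3.
q = 5: 5 mod 8 = 5.
q = 7: 7 mod 8 = 7.
q = 11: 11 mod 8 = 3.
q = 13: 13 mod 8 = 5.
q = 17: 17 mod 8 = 1 — not in {2, 3, 5, 7}.

q = 17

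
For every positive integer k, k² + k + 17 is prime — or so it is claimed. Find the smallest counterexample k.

k = 16

For k = 1, 2, 3, 4, …, 13, 14, 15 the conclusion holds.
k = 16: k² + k + 17 = 289 = 17 × 17, composite.
So k = 16 is the smallest counterexample.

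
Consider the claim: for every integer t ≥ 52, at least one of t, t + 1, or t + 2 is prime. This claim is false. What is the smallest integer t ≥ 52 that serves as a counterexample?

t = 54

t = 52: 53 is prime.
t = 53: 53 is prime.
t = 54: 54 = 2 × 27; 55 = 5 × 11; 56 = 2 × 28 — all composite.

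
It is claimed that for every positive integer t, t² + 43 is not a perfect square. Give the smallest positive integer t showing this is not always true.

t = 21

We need the least positive integer t for which t² + 43 is a perfect square.
For t = 1, 2, 3, 4, …, 18, 19, 20 the conclusion holds.
t = 21: 21² + 43 = 484 = 22², a perfect square.
Thus t = 21 disproves the claim, and no smaller t works.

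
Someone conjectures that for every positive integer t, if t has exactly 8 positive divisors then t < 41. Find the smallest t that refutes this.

We need the least positive integer t for which t has exactly 8 positive divisors but the claim fails.
For t = 24, 30, 40 the conclusion holds.
t = 42: τ(42) = 8; 42 ≥ 41.
Thus t = 42 disproves the claim, and no smaller t works.

t = 42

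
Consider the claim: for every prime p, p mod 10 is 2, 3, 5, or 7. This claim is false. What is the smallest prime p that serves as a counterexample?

p = 11

The first 4 eligible values, up to p = 7, all satisfy the conclusion.
p = 11: 11 mod 10 = 1 — not in {2, 3, 5, 7}.
So p = 11 is the smallest counterexample.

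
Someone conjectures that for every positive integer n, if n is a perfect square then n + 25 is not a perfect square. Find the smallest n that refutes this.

Check each positive integer n in order until n is a perfect square but n + 25 is a perfect square.
For n = 1, 4, 9, 16, …, 81, 100, 121 the conclusion holds.
n = 144: 144 = 12² and 144 + 25 = 169 = 13².
Thus n = 144 disproves the claim, and no smaller n works.

n = 144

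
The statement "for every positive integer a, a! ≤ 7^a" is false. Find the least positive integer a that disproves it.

Check each positive integer a in order until a! > 7^a.
For a = 1, 2, 3, 4, …, 14, 15, 16 the conclusion holds.
a = 17: a! = 355687428096000 and 7^a = 232630513987207, so 355687428096000 > 232630513987207.
So a = 17 is the smallest counterexample.

a = 17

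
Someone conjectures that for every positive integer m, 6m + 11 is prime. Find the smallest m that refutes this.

We need the least positive integer m for which 6m + 11 is not prime.
For m = 1, 2, 3 the conclusion holds.
m = 4: 6m + 11 = 35 = 5 × 7, composite.
So m = 4 is the smallest counterexample.

m = 4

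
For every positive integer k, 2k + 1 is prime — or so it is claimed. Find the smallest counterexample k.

A counterexample is any positive integer k such that 2k + 1 is not prime; we check each in order.
k = 1: 2k + 1 = 3, prime.
k = 2: 2k + 1 = 5, prime.
k = 3: 2k + 1 = 7, prime.
k = 4: 2k + 1 = 9 = 3 × 3, composite.
So k = 4 is the smallest counterexample.

k = 4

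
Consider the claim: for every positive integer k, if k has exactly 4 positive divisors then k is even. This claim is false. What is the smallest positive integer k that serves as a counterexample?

k = 15

We need the least positive integer k for which k has exactly 4 positive divisors but k is odd.
For k = 6, 8, 10, 14 the conclusion holds.
k = 15: divisors of 15: 1, 3, 5, 15; 15 is odd.
Thus k = 15 disproves the claim, and no smaller k works.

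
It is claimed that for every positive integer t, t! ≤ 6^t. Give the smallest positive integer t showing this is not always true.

t = 14

A counterexample is any positive integer t such that t! > 6^t; we check each in order.
For t = 1, 2, 3, 4, …, 11, 12, 13 the conclusion holds.
t = 14: t! = 87178291200 and 6^t = 78364164096, so 87178291200 > 78364164096.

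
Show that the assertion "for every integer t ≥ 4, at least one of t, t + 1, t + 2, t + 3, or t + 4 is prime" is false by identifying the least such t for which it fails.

t = 24

For t = 4, 5, 6, 7, …, 21, 22, 23 the conclusion holds.
t = 24: 24 = 2 × 12; 25 = 5 × 5; 26 = 2 × 13; 27 = 3 × 9; 28 = 2 × 14 — all composite.
Hence t = 24 is a counterexample.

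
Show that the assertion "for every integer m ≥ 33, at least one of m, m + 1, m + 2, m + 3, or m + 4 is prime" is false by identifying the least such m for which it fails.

m = 48

A counterexample is any integer m ≥ 33 such that m, m + 1, m + 2, m + 3, m + 4 are all composite; we check each in order.
The first 15 eligible values, up to m = 47, all satisfy the conclusion.
m = 48: 48 = 2 × 24; 49 = 7 × 7; 50 = 2 × 25; 51 = 3 × 17; 52 = 2 × 26 — all composite.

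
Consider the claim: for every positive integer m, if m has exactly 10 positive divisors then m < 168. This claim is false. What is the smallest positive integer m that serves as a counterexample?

Check each positive integer m in order until m has exactly 10 positive divisors but the claim fails.
For m = 48, 80, 112, 162 the conclusion holds.
m = 176: τ(176) = 10; 176 ≥ 168.
Hence m = 176 is a counterexample.

m = 176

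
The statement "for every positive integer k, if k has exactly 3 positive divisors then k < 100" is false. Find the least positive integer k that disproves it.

A counterexample is any positive integer k such that k has exactly 3 positive divisors but the claim fails; we check each in order.
k = 4: τ(4) = 3; 4 < 100.
k = 9: τ(9) = 3; 9 < 100.
k = 25: τ(25) = 3; 25 < 100.
k = 49: τ(49) = 3; 49 < 100.
k = 121: τ(121) = 3; 121 ≥ 100.

k = 121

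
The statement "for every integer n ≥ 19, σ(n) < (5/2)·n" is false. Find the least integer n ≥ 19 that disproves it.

n = 24

The first 5 eligible values, up to n = 23, all satisfy the conclusion.
n = 24: σ(24) = 60; 60 ≥ 60.
Thus n = 24 disproves the claim, and no smaller n works.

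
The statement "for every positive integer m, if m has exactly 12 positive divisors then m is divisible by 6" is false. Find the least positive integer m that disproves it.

The first 8 eligible values, up to m = 132, all satisfy the conclusion.
m = 140: τ(140) = 12; 140 mod 6 = 2.

m = 140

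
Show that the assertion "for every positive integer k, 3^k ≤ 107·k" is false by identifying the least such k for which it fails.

k = 1: 3^k = 3 and 107·k = 107, so 3 ≤ 107.
k = 2: 3^k = 9 and 107·k = 214, so 9 ≤ 214.
k = 3: 3^k = 27 and 107·k = 321, so 27 ≤ 321.
k = 4: 3^k = 81 and 107·k = 428, so 81 ≤ 428.
k = 5: 3^k = 243 and 107·k = 535, so 243 ≤ 535.
k = 6: 3^k = 729 and 107·k = 642, so 729 > 642.

k = 6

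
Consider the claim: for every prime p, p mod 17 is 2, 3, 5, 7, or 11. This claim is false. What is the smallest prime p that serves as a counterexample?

Check each prime p in order until the claim fails.
p = 2: 2 mod 17 = 2.
p = 3: 3 mod 17 = 3.
p = 5: 5 mod 17 = 5.
p = 7: 7 mod 17 = 7.
p = 11: 11 mod 17 = 11.
p = 13: 13 mod 17 = 13 — not in {2, 3, 5, 7, 11}.
So p = 13 is the smallest counterexample.

p = 13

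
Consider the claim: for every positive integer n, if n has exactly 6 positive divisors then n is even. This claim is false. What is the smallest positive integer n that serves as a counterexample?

The first 6 eligible values, up to n = 44, all satisfy the conclusion.
n = 45: divisors of 45: 1, 3, 5, 9, 15, 45; 45 is odd.
Hence n = 45 is a counterexample.

n = 45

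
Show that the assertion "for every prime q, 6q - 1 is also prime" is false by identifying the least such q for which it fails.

q = 11

Check each prime q in order until 6q - 1 is not prime.
For q = 2, 3, 5, 7 the conclusion holds.
q = 11: 6q - 1 = 65 = 5 × 13, not prime.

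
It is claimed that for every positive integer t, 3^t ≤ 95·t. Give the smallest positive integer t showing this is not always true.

We need the least positive integer t for which 3^t > 95·t.
The first 5 eligible values, up to t = 5, all satisfy the conclusion.
t = 6: 3^t = 729 and 95·t = 570, so 729 > 570.
Hence t = 6 is a counterexample.

t = 6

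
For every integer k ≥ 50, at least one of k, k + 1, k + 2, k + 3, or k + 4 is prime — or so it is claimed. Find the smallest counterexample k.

The first 4 eligible values, up to k = 53, all satisfy the conclusion.
k = 54: 54 = 2 × 27; 55 = 5 × 11; 56 = 2 × 28; 57 = 3 × 19; 58 = 2 × 29 — all composite.

k = 54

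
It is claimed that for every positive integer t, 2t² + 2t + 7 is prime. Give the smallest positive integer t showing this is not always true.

We need the least positive integer t for which 2t² + 2t + 7 is not prime.
For t = 1, 2, 3, 4, 5 the conclusion holds.
t = 6: 2t² + 2t + 7 = 91 = 7 × 13, composite.
Thus t = 6 disproves the claim, and no smaller t works.

t = 6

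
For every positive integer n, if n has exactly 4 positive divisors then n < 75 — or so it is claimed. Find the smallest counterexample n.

We need the least positive integer n for which n has exactly 4 positive divisors but the claim fails.
For n = 6, 8, 10, 14, …, 65, 69, 74 the conclusion holds.
n = 77: τ(77) = 4; 77 ≥ 75.

n = 77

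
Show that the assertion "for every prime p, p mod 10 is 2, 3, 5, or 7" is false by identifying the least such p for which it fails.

p = 11

Check each prime p in order until the claim fails.
p = 2: 2 mod 10 = 2.
p = 3: 3 mod 10 = 3.
p = 5: 5 mod 10 = 5.
p = 7: 7 mod 10 = 7.
p = 11: 11 mod 10 = 1 — not in {2, 3, 5, 7}.
Hence p = 11 is a counterexample.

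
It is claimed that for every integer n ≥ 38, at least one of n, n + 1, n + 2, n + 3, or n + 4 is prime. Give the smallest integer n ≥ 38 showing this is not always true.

We need the least integer n ≥ 38 for which n, n + 1, n + 2, n + 3, n + 4 are all composite.
For n = 38, 39, 40, 41, 42, 43, 44, 45, 46, 47 the conclusion holds.
n = 48: 48 = 2 × 24; 49 = 7 × 7; 50 = 2 × 25; 51 = 3 × 17; 52 = 2 × 26 — all composite.
Hence n = 48 is a counterexample.

n = 48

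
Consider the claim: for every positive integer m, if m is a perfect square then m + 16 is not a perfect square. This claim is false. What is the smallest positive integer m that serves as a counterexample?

m = 9

For m = 1, 4 the conclusion holds.
m = 9: 9 = 3² and 9 + 16 = 25 = 5².
So m = 9 is the smallest counterexample.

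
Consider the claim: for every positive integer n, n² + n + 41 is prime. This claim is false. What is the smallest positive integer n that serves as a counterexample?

A counterexample is any positive integer n such that n² + n + 41 is not prime; we check each in order.
The first 39 eligible values, up to n = 39, all satisfy the conclusion.
n = 40: n² + n + 41 = 1681 = 41 × 41, composite.
So n = 40 is the smallest counterexample.

n = 40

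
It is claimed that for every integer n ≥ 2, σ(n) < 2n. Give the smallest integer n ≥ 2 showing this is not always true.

We need the least integer n ≥ 2 for which the claim fails.
For n = 2, 3, 4, 5 the conclusion holds.
n = 6: σ(6) = 12; 12 ≥ 12.
Thus n = 6 disproves the claim, and no smaller n works.

n = 6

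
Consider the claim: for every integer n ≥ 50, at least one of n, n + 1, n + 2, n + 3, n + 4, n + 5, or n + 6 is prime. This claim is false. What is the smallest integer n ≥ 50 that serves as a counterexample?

For n = 50, 51, 52, 53, …, 87, 88, 89 the conclusion holds.
n = 90: 90 = 2 × 45; 91 = 7 × 13; 92 = 2 × 46; 93 = 3 × 31; 94 = 2 × 47; 95 = 5 × 19; 96 = 2 × 48 — all composite.
Hence n = 90 is a counterexample.

n = 90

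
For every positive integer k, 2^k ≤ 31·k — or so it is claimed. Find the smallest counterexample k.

k = 8

For k = 1, 2, 3, 4, 5, 6, 7 the conclusion holds.
k = 8: 2^k = 256 and 31·k = 248, so 256 > 248.
Hence k = 8 is a counterexample.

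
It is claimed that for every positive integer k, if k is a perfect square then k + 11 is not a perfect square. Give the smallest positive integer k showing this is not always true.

k = 25

k = 1: 1 + 11 = 12, not a perfect square.
k = 4: 4 + 11 = 15, not a perfect square.
k = 9: 9 + 11 = 20, not a perfect square.
k = 16: 16 + 11 = 27, not a perfect square.
k = 25: 25 = 5² and 25 + 11 = 36 = 6².
Hence k = 25 is a counterexample.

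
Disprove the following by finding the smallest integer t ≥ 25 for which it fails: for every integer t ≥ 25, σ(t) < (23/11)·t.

The first 5 eligible values, up to t = 29, all satisfy the conclusion.
t = 30: σ(30) = 72; 72 ≥ 690/11.

t = 30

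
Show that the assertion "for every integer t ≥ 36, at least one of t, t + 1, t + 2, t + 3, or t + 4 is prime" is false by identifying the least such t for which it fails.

t = 48

Check each integer t ≥ 36 in order until t, t + 1, t + 2, t + 3, t + 4 are all composite.
For t = 36, 37, 38, 39, …, 45, 46, 47 the conclusion holds.
t = 48: 48 = 2 × 24; 49 = 7 × 7; 50 = 2 × 25; 51 = 3 × 17; 52 = 2 × 26 — all composite.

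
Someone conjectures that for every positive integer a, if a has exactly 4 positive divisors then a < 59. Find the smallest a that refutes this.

For a = 6, 8, 10, 14, …, 55, 57, 58 the conclusion holds.
a = 62: τ(62) = 4; 62 ≥ 59.

a = 62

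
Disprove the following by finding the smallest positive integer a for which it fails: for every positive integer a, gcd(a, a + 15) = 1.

A counterexample is any positive integer a such that gcd(a, a + 15) > 1; we check each in order.
a = 1: gcd(1, 16) = 1.
a = 2: gcd(2, 17) = 1.
a = 3: gcd(3, 18) = 3.
Thus a = 3 disproves the claim, and no smaller a works.

a = 3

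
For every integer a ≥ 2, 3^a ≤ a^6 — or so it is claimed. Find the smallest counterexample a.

a = 15

Check each integer a ≥ 2 in order until 3^a > a^6.
For a = 2, 3, 4, 5, …, 12, 13, 14 the conclusion holds.
a = 15: 3^a = 14348907 and a^6 = 11390625, so 14348907 > 11390625.
Hence a = 15 is a counterexample.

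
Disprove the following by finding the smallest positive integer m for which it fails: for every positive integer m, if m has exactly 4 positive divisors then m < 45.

m = 46

Check each positive integer m in order until m has exactly 4 positive divisors but the claim fails.
The first 14 eligible values, up to m = 39, all satisfy the conclusion.
m = 46: τ(46) = 4; 46 ≥ 45.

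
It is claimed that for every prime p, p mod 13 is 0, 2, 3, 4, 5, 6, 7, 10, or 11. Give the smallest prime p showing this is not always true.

We need the least prime p for which the claim fails.
For p = 2, 3, 5, 7, …, 37, 41, 43 the conclusion holds.
p = 47: 47 mod 13 = 8 — not in {0, 2, 3, 4, 5, 6, 7, 10, 11}.
Thus p = 47 disproves the claim, and no smaller p works.

p = 47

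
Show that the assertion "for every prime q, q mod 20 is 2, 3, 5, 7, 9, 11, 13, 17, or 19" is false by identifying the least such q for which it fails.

q = 41

We need the least prime q for which the claim fails.
The first 12 eligible values, up to q = 37, all satisfy the conclusion.
q = 41: 41 mod 20 = 1 — not in {2, 3, 5, 7, 9, 11, 13, 17, 19}.
Hence q = 41 is a counterexample.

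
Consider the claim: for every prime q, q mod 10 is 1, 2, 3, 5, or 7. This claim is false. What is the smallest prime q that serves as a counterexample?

We need the least prime q for which the claim fails.
The first 7 eligible values, up to q = 17, all satisfy the conclusion.
q = 19: 19 mod 10 = 9 — not in {1, 2, 3, 5, 7}.

q = 19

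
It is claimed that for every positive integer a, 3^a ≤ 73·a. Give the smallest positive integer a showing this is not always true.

Check each positive integer a in order until 3^a > 73·a.
The first 5 eligible values, up to a = 5, all satisfy the conclusion.
a = 6: 3^a = 729 and 73·a = 438, so 729 > 438.

a = 6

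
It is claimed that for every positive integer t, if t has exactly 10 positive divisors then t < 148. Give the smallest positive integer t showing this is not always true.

t = 162

A counterexample is any positive integer t such that t has exactly 10 positive divisors but the claim fails; we check each in order.
For t = 48, 80, 112 the conclusion holds.
t = 162: τ(162) = 10; 162 ≥ 148.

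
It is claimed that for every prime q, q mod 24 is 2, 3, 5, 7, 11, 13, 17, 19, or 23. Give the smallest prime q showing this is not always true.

q = 73

Check each prime q in order until the claim fails.
For q = 2, 3, 5, 7, …, 61, 67, 71 the conclusion holds.
q = 73: 73 mod 24 = 1 — not in {2, 3, 5, 7, 11, 13, 17, 19, 23}.
Thus q = 73 disproves the claim, and no smaller q works.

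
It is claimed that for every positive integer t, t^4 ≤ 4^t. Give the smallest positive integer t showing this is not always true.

t = 3

Check each positive integer t in order until t^4 > 4^t.
For t = 1, 2 the conclusion holds.
t = 3: t^4 = 81 and 4^t = 64, so 81 > 64.
Thus t = 3 disproves the claim, and no smaller t works.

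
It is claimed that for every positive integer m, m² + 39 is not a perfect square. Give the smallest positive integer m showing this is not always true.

A counterexample is any positive integer m such that m² + 39 is a perfect square; we check each in order.
m = 1: 1² + 39 = 40, not a perfect square.
m = 2: 2² + 39 = 43, not a perfect square.
m = 3: 3² + 39 = 48, not a perfect square.
m = 4: 4² + 39 = 55, not a perfect square.
m = 5: 5² + 39 = 64 = 8², a perfect square.

m = 5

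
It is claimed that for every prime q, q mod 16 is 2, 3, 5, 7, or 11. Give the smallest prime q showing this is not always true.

We need the least prime q for which the claim fails.
The first 5 eligible values, up to q = 11, all satisfy the conclusion.
q = 13: 13 mod 16 = 13 — not in {2, 3, 5, 7, 11}.

q = 13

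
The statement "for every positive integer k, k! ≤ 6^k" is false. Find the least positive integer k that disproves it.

For k = 1, 2, 3, 4, …, 11, 12, 13 the conclusion holds.
k = 14: k! = 87178291200 and 6^k = 78364164096, so 87178291200 > 78364164096.

k = 14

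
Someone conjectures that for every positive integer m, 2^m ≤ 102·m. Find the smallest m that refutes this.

m = 10

We need the least positive integer m for which 2^m > 102·m.
The first 9 eligible values, up to m = 9, all satisfy the conclusion.
m = 10: 2^m = 1024 and 102·m = 1020, so 1024 > 1020.
Thus m = 10 disproves the claim, and no smaller m works.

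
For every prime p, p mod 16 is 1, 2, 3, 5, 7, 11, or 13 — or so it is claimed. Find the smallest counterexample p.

We need the least prime p for which the claim fails.
For p = 2, 3, 5, 7, 11, 13, 17, 19, 23, 29 the conclusion holds.
p = 31: 31 mod 16 = 15 — not in {1, 2, 3, 5, 7, 11, 13}.

p = 31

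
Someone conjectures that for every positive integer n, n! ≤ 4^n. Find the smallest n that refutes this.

n = 9

Check each positive integer n in order until n! > 4^n.
The first 8 eligible values, up to n = 8, all satisfy the conclusion.
n = 9: n! = 362880 and 4^n = 262144, so 362880 > 262144.
So n = 9 is the smallest counterexample.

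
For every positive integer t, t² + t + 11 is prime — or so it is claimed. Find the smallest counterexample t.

t = 10

A counterexample is any positive integer t such that t² + t + 11 is not prime; we check each in order.
For t = 1, 2, 3, 4, 5, 6, 7, 8, 9 the conclusion holds.
t = 10: t² + t + 11 = 121 = 11 × 11, composite.
So t = 10 is the smallest counterexample.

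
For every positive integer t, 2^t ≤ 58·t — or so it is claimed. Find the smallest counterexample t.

A counterexample is any positive integer t such that 2^t > 58·t; we check each in order.
For t = 1, 2, 3, 4, 5, 6, 7, 8, 9 the conclusion holds.
t = 10: 2^t = 1024 and 58·t = 580, so 1024 > 580.

t = 10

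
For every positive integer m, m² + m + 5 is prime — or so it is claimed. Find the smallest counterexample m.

m = 4

For m = 1, 2, 3 the conclusion holds.
m = 4: m² + m + 5 = 25 = 5 × 5, composite.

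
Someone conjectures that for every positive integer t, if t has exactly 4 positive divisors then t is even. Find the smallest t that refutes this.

t = 15

We need the least positive integer t for which t has exactly 4 positive divisors but t is odd.
For t = 6, 8, 10, 14 the conclusion holds.
t = 15: divisors of 15: 1, 3, 5, 15; 15 is odd.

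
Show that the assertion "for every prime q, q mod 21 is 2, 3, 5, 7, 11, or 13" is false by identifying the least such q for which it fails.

q = 17

We need the least prime q for which the claim fails.
q = 2: 2 mod 21 = 2.
q = 3: 3 mod 21 = 3.
q = 5: 5 mod 21 = 5.
q = 7: 7 mod 21 = 7.
q = 11: 11 mod 21 = 11.
q = 13: 13 mod 21 = 13.
q = 17: 17 mod 21 = 17 — not in {2, 3, 5, 7, 11, 13}.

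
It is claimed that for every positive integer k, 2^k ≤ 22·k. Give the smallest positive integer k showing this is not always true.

For k = 1, 2, 3, 4, 5, 6, 7 the conclusion holds.
k = 8: 2^k = 256 and 22·k = 176, so 256 > 176.

k = 8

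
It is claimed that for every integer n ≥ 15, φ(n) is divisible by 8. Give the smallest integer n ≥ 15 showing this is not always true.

We need the least integer n ≥ 15 for which φ(n) is not divisible by 8.
For n = 15, 16, 17 the conclusion holds.
n = 18: φ(18) = 6; 6 mod 8 = 6.

n = 18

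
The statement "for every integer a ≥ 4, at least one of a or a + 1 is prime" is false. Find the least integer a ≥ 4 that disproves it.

a = 8

We need the least integer a ≥ 4 for which a, a + 1 are both composite.
For a = 4, 5, 6, 7 the conclusion holds.
a = 8: 8 = 2 × 4; 9 = 3 × 3 — both composite.
Thus a = 8 disproves the claim, and no smaller a works.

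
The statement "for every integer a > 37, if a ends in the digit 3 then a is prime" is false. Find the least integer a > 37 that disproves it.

a = 63

We need the least integer a > 37 for which a ends in the digit 3 but a is not prime.
For a = 43, 53 the conclusion holds.
a = 63: 63 ends in 3; 63 = 3 × 21, composite.
Hence a = 63 is a counterexample.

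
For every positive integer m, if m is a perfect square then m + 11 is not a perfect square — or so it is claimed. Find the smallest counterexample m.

The first 4 eligible values, up to m = 16, all satisfy the conclusion.
m = 25: 25 = 5² and 25 + 11 = 36 = 6².
Thus m = 25 disproves the claim, and no smaller m works.

m = 25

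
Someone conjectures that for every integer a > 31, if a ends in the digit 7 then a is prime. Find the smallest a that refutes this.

A counterexample is any integer a > 31 such that a ends in the digit 7 but a is not prime; we check each in order.
a = 37: 37 ends in 7 and is prime.
a = 47: 47 ends in 7 and is prime.
a = 57: 57 ends in 7; 57 = 3 × 19, composite.
Thus a = 57 disproves the claim, and no smaller a works.

a = 57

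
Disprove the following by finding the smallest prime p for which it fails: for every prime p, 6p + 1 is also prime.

p = 19

p = 2: 6p + 1 = 13, prime.
p = 3: 6p + 1 = 19, prime.
p = 5: 6p + 1 = 31, prime.
p = 7: 6p + 1 = 43, prime.
p = 11: 6p + 1 = 67, prime.
p = 13: 6p + 1 = 79, prime.
p = 17: 6p + 1 = 103, prime.
p = 19: 6p + 1 = 115 = 5 × 23, not prime.
Hence p = 19 is a counterexample.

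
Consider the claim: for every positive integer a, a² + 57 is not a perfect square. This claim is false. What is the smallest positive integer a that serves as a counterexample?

a = 8

We need the least positive integer a for which a² + 57 is a perfect square.
The first 7 eligible values, up to a = 7, all satisfy the conclusion.
a = 8: 8² + 57 = 121 = 11², a perfect square.
So a = 8 is the smallest counterexample.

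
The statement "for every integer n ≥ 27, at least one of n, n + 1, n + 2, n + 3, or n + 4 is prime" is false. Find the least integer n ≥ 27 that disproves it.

n = 32

n = 27: 29 is prime.
n = 28: 29 is prime.
n = 29: 29 is prime.
n = 30: 31 is prime.
n = 31: 31 is prime.
n = 32: 32 = 2 × 16; 33 = 3 × 11; 34 = 2 × 17; 35 = 5 × 7; 36 = 2 × 18 — all composite.
So n = 32 is the smallest counterexample.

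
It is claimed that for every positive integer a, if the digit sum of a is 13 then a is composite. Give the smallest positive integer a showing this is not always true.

a = 67

For a = 49, 58 the conclusion holds.
a = 67: digit sum 13; 67 is prime, not composite.
Hence a = 67 is a counterexample.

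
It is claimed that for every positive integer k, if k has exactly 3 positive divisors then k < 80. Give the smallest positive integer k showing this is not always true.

Check each positive integer k in order until k has exactly 3 positive divisors but the claim fails.
The first 4 eligible values, up to k = 49, all satisfy the conclusion.
k = 121: τ(121) = 3; 121 ≥ 80.
Hence k = 121 is a counterexample.

k = 121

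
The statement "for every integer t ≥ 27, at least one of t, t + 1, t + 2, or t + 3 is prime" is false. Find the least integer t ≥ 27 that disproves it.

Check each integer t ≥ 27 in order until t, t + 1, t + 2, t + 3 are all composite.
For t = 27, 28, 29, 30, 31 the conclusion holds.
t = 32: 32 = 2 × 16; 33 = 3 × 11; 34 = 2 × 17; 35 = 5 × 7 — all composite.
Hence t = 32 is a counterexample.

t = 32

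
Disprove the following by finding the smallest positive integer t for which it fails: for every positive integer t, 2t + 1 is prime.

We need the least positive integer t for which 2t + 1 is not prime.
For t = 1, 2, 3 the conclusion holds.
t = 4: 2t + 1 = 9 = 3 × 3, composite.

t = 4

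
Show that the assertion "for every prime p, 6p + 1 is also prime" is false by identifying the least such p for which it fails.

p = 19

Check each prime p in order until 6p + 1 is not prime.
The first 7 eligible values, up to p = 17, all satisfy the conclusion.
p = 19: 6p + 1 = 115 = 5 × 23, not prime.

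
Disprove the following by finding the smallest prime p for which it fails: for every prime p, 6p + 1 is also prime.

We need the least prime p for which 6p + 1 is not prime.
For p = 2, 3, 5, 7, 11, 13, 17 the conclusion holds.
p = 19: 6p + 1 = 115 = 5 × 23, not prime.

p = 19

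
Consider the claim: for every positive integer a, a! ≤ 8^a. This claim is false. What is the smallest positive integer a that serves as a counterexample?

Check each positive integer a in order until a! > 8^a.
The first 19 eligible values, up to a = 19, all satisfy the conclusion.
a = 20: a! = 2432902008176640000 and 8^a = 1152921504606846976, so 2432902008176640000 > 1152921504606846976.
So a = 20 is the smallest counterexample.

a = 20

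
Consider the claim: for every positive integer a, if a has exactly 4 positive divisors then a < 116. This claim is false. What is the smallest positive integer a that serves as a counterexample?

The first 35 eligible values, up to a = 115, all satisfy the conclusion.
a = 118: τ(118) = 4; 118 ≥ 116.
Hence a = 118 is a counterexample.

a = 118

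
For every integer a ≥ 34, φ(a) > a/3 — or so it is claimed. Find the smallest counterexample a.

a = 34: φ(34) = 16 and 34/3 = 34/3, so φ(34) > 34/3.
a = 35: φ(35) = 24 and 35/3 = 35/3, so φ(35) > 35/3.
a = 36: φ(36) = 12 and 36/3 = 12, so φ(36) ≤ 36/3.
So a = 36 is the smallest counterexample.

a = 36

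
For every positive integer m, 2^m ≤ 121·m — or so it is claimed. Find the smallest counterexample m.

m = 11

For m = 1, 2, 3, 4, 5, 6, 7, 8, 9, 10 the conclusion holds.
m = 11: 2^m = 2048 and 121·m = 1331, so 2048 > 1331.
Hence m = 11 is a counterexample.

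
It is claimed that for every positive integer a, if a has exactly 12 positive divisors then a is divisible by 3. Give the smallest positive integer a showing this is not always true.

a = 140

Check each positive integer a in order until a has exactly 12 positive divisors but a is not divisible by 3.
The first 8 eligible values, up to a = 132, all satisfy the conclusion.
a = 140: τ(140) = 12; 140 mod 3 = 2.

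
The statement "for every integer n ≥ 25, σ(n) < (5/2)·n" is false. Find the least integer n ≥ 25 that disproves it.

n = 36

For n = 25, 26, 27, 28, …, 33, 34, 35 the conclusion holds.
n = 36: σ(36) = 91; 91 ≥ 90.
Thus n = 36 disproves the claim, and no smaller n works.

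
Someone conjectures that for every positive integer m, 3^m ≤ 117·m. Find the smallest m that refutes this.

We need the least positive integer m for which 3^m > 117·m.
For m = 1, 2, 3, 4, 5 the conclusion holds.
m = 6: 3^m = 729 and 117·m = 702, so 729 > 702.

m = 6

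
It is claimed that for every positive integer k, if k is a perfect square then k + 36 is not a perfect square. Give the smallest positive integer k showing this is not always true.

We need the least positive integer k for which k is a perfect square but k + 36 is a perfect square.
The first 7 eligible values, up to k = 49, all satisfy the conclusion.
k = 64: 64 = 8² and 64 + 36 = 100 = 10².
So k = 64 is the smallest counterexample.

k = 64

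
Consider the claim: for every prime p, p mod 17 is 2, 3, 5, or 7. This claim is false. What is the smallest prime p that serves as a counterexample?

p = 11

We need the least prime p for which the claim fails.
The first 4 eligible values, up to p = 7, all satisfy the conclusion.
p = 11: 11 mod 17 = 11 — not in {2, 3, 5, 7}.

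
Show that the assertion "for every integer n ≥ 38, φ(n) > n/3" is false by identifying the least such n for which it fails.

n = 38: φ(38) = 18 and 38/3 = 38/3, so φ(38) > 38/3.
n = 39: φ(39) = 24 and 39/3 = 13, so φ(39) > 39/3.
n = 40: φ(40) = 16 and 40/3 = 40/3, so φ(40) > 40/3.
n = 41: φ(41) = 40 and 41/3 = 41/3, so φ(41) > 41/3.
n = 42: φ(42) = 12 and 42/3 = 14, so φ(42) ≤ 42/3.
So n = 42 is the smallest counterexample.

n = 42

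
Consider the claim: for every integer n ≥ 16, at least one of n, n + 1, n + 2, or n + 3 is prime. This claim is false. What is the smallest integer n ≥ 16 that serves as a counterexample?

n = 16: 17 is prime.
n = 17: 17 is prime.
n = 18: 19 is prime.
n = 19: 19 is prime.
n = 20: 23 is prime.
n = 21: 23 is prime.
n = 22: 23 is prime.
n = 23: 23 is prime.
n = 24: 24 = 2 × 12; 25 = 5 × 5; 26 = 2 × 13; 27 = 3 × 9 — all composite.

n = 24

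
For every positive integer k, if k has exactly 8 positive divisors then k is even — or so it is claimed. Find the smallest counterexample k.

The first 12 eligible values, up to k = 104, all satisfy the conclusion.
k = 105: divisors of 105: 1, 3, 5, 7, 15, 21, 35, 105; 105 is odd.
Hence k = 105 is a counterexample.

k = 105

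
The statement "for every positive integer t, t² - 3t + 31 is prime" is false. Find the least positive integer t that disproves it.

Check each positive integer t in order until t² - 3t + 31 is not prime.
t = 1: t² - 3t + 31 = 29, prime.
t = 2: t² - 3t + 31 = 29, prime.
t = 3: t² - 3t + 31 = 31, prime.
t = 4: t² - 3t + 31 = 35 = 5 × 7, composite.

t = 4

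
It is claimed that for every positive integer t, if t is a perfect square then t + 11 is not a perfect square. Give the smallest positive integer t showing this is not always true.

t = 25

The first 4 eligible values, up to t = 16, all satisfy the conclusion.
t = 25: 25 = 5² and 25 + 11 = 36 = 6².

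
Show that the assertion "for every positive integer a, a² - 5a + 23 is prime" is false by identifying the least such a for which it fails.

For a = 1, 2, 3, 4, …, 16, 17, 18 the conclusion holds.
a = 19: a² - 5a + 23 = 289 = 17 × 17, composite.
Thus a = 19 disproves the claim, and no smaller a works.

a = 19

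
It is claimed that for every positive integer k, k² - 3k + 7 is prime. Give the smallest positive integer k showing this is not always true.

k = 6

The first 5 eligible values, up to k = 5, all satisfy the conclusion.
k = 6: k² - 3k + 7 = 25 = 5 × 5, composite.
Hence k = 6 is a counterexample.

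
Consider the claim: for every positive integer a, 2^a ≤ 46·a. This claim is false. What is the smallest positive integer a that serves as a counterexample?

Check each positive integer a in order until 2^a > 46·a.
For a = 1, 2, 3, 4, 5, 6, 7, 8 the conclusion holds.
a = 9: 2^a = 512 and 46·a = 414, so 512 > 414.
So a = 9 is the smallest counterexample.

a = 9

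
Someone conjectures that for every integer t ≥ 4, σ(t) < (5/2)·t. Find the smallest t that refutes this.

We need the least integer t ≥ 4 for which the claim fails.
For t = 4, 5, 6, 7, …, 21, 22, 23 the conclusion holds.
t = 24: σ(24) = 60; 60 ≥ 60.
Thus t = 24 disproves the claim, and no smaller t works.

t = 24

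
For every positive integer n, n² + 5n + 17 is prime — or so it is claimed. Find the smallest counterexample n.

n = 8

Check each positive integer n in order until n² + 5n + 17 is not prime.
For n = 1, 2, 3, 4, 5, 6, 7 the conclusion holds.
n = 8: n² + 5n + 17 = 121 = 11 × 11, composite.
So n = 8 is the smallest counterexample.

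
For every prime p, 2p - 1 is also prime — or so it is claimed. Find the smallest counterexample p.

p = 5

A counterexample is any prime p such that 2p - 1 is not prime; we check each in order.
For p = 2, 3 the conclusion holds.
p = 5: 2p - 1 = 9 = 3 × 3, not prime.
Thus p = 5 disproves the claim, and no smaller p works.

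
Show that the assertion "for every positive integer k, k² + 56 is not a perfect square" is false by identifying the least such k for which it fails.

Check each positive integer k in order until k² + 56 is a perfect square.
k = 1: 1² + 56 = 57, not a perfect square.
k = 2: 2² + 56 = 60, not a perfect square.
k = 3: 3² + 56 = 65, not a perfect square.
k = 4: 4² + 56 = 72, not a perfect square.
k = 5: 5² + 56 = 81 = 9², a perfect square.

k = 5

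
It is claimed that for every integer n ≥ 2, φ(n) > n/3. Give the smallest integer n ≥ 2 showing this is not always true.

Check each integer n ≥ 2 in order until the claim fails.
For n = 2, 3, 4, 5 the conclusion holds.
n = 6: φ(6) = 2 and 6/3 = 2, so φ(6) ≤ 6/3.

n = 6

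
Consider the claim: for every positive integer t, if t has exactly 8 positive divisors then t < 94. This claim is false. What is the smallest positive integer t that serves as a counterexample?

t = 102

We need the least positive integer t for which t has exactly 8 positive divisors but the claim fails.
For t = 24, 30, 40, 42, 54, 56, 66, 70, 78, 88 the conclusion holds.
t = 102: τ(102) = 8; 102 ≥ 94.
Thus t = 102 disproves the claim, and no smaller t works.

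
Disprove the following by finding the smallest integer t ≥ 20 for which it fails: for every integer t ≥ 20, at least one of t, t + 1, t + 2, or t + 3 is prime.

t = 20: 23 is prime.
t = 21: 23 is prime.
t = 22: 23 is prime.
t = 23: 23 is prime.
t = 24: 24 = 2 × 12; 25 = 5 × 5; 26 = 2 × 13; 27 = 3 × 9 — all composite.

t = 24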